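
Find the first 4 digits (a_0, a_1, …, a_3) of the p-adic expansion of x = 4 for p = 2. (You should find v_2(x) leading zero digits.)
(a_0, …, a_3) = (0, 0, 1, 0)

v_2(4) = 2, so a_0 = ... = a_1 = 0. Factor out: x = 2^2 · u with u = 1 a unit in ℤ_2. Expand u iteratively via a_{v+i} = u_i mod 2, u_{i+1} = (u_i − a_{v+i})/2:
  u_0 = 1;  a_2 = 1;  u_1 = (u_0 − 1)/2 = 0
  u_1 = 0;  a_3 = 0;  u_2 = (u_1 − 0)/2 = 0
Digits: (0, 0, 1, 0).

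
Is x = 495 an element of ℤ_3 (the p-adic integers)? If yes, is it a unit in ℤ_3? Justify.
x ∈ ℤ_3 but not a unit; v_3(x) = 2 > 0

ℤ_3 = {x ∈ ℚ_3 : v_3(x) ≥ 0} and ℤ_3^× = {x ∈ ℤ_3 : v_3(x) = 0}. Here v_3(495) = v_3(num) − v_3(den) = 2; compare against these criteria.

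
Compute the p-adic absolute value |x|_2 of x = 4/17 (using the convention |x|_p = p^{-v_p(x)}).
|4/17|_2 = 1/4

Step 1 — compute v_2(x) by factoring powers of 2 out of the numerator and denominator: v_2(4/17) = 2. Step 2 — apply |x|_p = p^{-v_p(x)} = 2^{-2} = 1/4.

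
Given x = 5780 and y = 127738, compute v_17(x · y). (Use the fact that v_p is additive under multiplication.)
v_17(738325640) = 5

v_p(x) = 2 (factor: 5780 = 17^2 · 20); v_p(y) = 3 (factor: 127738 = 17^3 · 26). Additivity: v_p(xy) = v_p(x) + v_p(y) = 2 + 3 = 5. (Direct check: xy = 738325640 = 17^5 · (520).)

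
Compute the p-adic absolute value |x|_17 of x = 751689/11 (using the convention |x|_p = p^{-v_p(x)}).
|751689/11|_17 = 1/83521

Step 1 — compute v_17(x) by factoring powers of 17 out of the numerator and denominator: v_17(751689/11) = 4. Step 2 — apply |x|_p = p^{-v_p(x)} = 17^{-4} = 1/83521.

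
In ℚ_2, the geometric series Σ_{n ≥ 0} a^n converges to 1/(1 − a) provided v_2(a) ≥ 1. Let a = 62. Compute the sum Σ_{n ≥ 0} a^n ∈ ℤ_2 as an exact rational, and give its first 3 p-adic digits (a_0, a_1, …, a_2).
Σ a^n = 1/(1 − a) = -1/61;  first 3 digits = (1, 1, 0)

v_2(a) = 1 ≥ 1, so the series converges in ℤ_2 to 1/(1 − a) = 1/(1 − 62) = -1/61. Expand this rational in ℤ_2: compute digits iteratively via d_i = x_i mod 2, x_{i+1} = (x_i − d_i)/2. The first 3 digits are (1, 1, 0).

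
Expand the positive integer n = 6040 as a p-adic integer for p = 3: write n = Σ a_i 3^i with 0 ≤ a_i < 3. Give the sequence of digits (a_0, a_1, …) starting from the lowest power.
(a_0, a_1, …) = (1, 0, 2, 1, 2, 0, 2, 2)

Repeated division by 3 gives the digits low-to-high: 6040 = 1 + 2·3^2 + 1·3^3 + 2·3^4 + 2·3^6 + 2·3^7. Digit sequence: (1, 0, 2, 1, 2, 0, 2, 2).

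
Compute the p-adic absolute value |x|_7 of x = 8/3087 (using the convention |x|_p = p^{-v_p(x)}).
|8/3087|_7 = 343

Step 1 — compute v_7(x) by factoring powers of 7 out of the numerator and denominator: v_7(8/3087) = -3. Step 2 — apply |x|_p = p^{-v_p(x)} = 7^{3} = 343.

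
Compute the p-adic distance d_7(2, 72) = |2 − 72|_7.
d_7(2, 72) = 1/7

Step 1 — x − y = 2 − 72 = -70. Step 2 — v_7(-70) = 1 (factor: -70 = −(7^1 · 10); the sign does not affect v_p). Step 3 — |x − y|_7 = 7^{-1} = 1/7.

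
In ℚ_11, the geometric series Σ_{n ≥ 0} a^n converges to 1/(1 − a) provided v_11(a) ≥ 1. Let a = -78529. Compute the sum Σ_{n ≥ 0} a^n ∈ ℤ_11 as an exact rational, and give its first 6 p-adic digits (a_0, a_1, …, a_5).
Σ a^n = 1/(1 − a) = 1/78530;  first 6 digits = (1, 0, 0, 7, 5, 10)

v_11(a) = 3 ≥ 1, so the series converges in ℤ_11 to 1/(1 − a) = 1/(1 − (-78529)) = 1/78530. Expand this rational in ℤ_11: compute digits iteratively via d_i = x_i mod 11, x_{i+1} = (x_i − d_i)/11. The first 6 digits are (1, 0, 0, 7, 5, 10).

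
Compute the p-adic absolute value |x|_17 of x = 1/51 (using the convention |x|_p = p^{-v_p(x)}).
|1/51|_17 = 17

Step 1 — compute v_17(x) by factoring powers of 17 out of the numerator and denominator: v_17(1/51) = -1. Step 2 — apply |x|_p = p^{-v_p(x)} = 17^{1} = 17.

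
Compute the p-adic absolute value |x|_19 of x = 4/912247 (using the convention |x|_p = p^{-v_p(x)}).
|4/912247|_19 = 130321

Step 1 — compute v_19(x) by factoring powers of 19 out of the numerator and denominator: v_19(4/912247) = -4. Step 2 — apply |x|_p = p^{-v_p(x)} = 19^{4} = 130321.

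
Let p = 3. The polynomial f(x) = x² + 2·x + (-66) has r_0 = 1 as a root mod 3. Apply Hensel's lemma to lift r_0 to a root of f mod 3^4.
r_3 = 37 (mod 81)

Hensel: r_{i+1} = r_i − f(r_i)·(f′(r_i))^{-1} mod 3^{i+2}, f′(x) = 2x + 2. Iterate:
  r_0 = 1 (mod 3)
  r_1 = 1 (mod 9)
  r_2 = 10 (mod 27)
  r_3 = 37 (mod 81)
Final: r = 37 satisfies f(r) ≡ 0 mod 3^4.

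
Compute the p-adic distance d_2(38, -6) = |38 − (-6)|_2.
d_2(38, -6) = 1/4

Step 1 — x − y = 38 − (-6) = 44. Step 2 — v_2(44) = 2 (factor: 44 = (2^2 · 11); the sign does not affect v_p). Step 3 — |x − y|_2 = 2^{-2} = 1/4.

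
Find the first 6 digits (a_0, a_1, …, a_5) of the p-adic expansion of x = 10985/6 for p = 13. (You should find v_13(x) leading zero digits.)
(a_0, …, a_5) = (0, 0, 0, 3, 2, 2)

v_13(10985/6) = 3, so a_0 = ... = a_2 = 0. Factor out: x = 13^3 · u with u = 5/6 a unit in ℤ_13. Expand u iteratively via a_{v+i} = u_i mod 13, u_{i+1} = (u_i − a_{v+i})/13:
  u_0 = 5/6;  a_3 = 3;  u_1 = (u_0 − 3)/13 = -1/6
  u_1 = -1/6;  a_4 = 2;  u_2 = (u_1 − 2)/13 = -1/6
  u_2 = -1/6;  a_5 = 2;  u_3 = (u_2 − 2)/13 = -1/6
Digits: (0, 0, 0, 3, 2, 2).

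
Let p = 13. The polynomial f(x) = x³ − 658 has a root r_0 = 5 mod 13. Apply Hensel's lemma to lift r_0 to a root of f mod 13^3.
r_2 = 954 (mod 2197)

Hensel: r_{i+1} = r_i − f(r_i)/f′(r_i) mod 13^{i+2}, where f′(x) = 3x². Iterate:
  r_0 = 5 (mod 13)
  r_1 = 109 (mod 169)
  r_2 = 954 (mod 2197)
Final: r = 954 with f(r) ≡ 0 mod 13^3.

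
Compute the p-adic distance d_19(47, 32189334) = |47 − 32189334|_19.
d_19(47, 32189334) = 1/2476099

Step 1 — x − y = 47 − 32189334 = -32189287. Step 2 — v_19(-32189287) = 5 (factor: -32189287 = −(19^5 · 13); the sign does not affect v_p). Step 3 — |x − y|_19 = 19^{-5} = 1/2476099.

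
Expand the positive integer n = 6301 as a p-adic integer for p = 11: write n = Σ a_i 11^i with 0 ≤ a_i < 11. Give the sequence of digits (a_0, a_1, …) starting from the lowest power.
(a_0, a_1, …) = (9, 0, 8, 4)

Repeated division by 11 gives the digits low-to-high: 6301 = 9 + 8·11^2 + 4·11^3. Digit sequence: (9, 0, 8, 4).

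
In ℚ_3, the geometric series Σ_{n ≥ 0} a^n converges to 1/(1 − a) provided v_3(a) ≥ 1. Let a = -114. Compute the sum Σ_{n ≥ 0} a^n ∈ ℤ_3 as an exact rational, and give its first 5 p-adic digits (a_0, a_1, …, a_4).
Σ a^n = 1/(1 − a) = 1/115;  first 5 digits = (1, 1, 0, 1, 1)

v_3(a) = 1 ≥ 1, so the series converges in ℤ_3 to 1/(1 − a) = 1/(1 − (-114)) = 1/115. Expand this rational in ℤ_3: compute digits iteratively via d_i = x_i mod 3, x_{i+1} = (x_i − d_i)/3. The first 5 digits are (1, 1, 0, 1, 1).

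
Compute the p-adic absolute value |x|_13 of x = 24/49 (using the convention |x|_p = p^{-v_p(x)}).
|24/49|_13 = 1

Step 1 — compute v_13(x) by factoring powers of 13 out of the numerator and denominator: v_13(24/49) = 0. Step 2 — apply |x|_p = p^{-v_p(x)} = 13^{0} = 1.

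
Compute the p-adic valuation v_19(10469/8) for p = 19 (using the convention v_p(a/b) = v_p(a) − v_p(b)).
v_19(10469/8) = 2

Factor powers of 19 from the numerator and denominator of the reduced fraction: 10469 = 19^2 · 29 and 8 = 19^0 · 8. Apply v_p(a/b) = v_p(a) − v_p(b): v_19(10469/8) = 2 − 0 = 2.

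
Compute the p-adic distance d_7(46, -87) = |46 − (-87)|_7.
d_7(46, -87) = 1/7

Step 1 — x − y = 46 − (-87) = 133. Step 2 — v_7(133) = 1 (factor: 133 = (7^1 · 19); the sign does not affect v_p). Step 3 — |x − y|_7 = 7^{-1} = 1/7.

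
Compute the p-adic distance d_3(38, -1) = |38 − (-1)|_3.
d_3(38, -1) = 1/3

Step 1 — x − y = 38 − (-1) = 39. Step 2 — v_3(39) = 1 (factor: 39 = (3^1 · 13); the sign does not affect v_p). Step 3 — |x − y|_3 = 3^{-1} = 1/3.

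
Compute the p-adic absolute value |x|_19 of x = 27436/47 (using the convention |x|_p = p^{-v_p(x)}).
|27436/47|_19 = 1/6859

Step 1 — compute v_19(x) by factoring powers of 19 out of the numerator and denominator: v_19(27436/47) = 3. Step 2 — apply |x|_p = p^{-v_p(x)} = 19^{-3} = 1/6859.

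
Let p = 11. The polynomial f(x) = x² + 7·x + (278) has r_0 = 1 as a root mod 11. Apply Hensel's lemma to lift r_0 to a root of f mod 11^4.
r_3 = 13817 (mod 14641)

Hensel: r_{i+1} = r_i − f(r_i)·(f′(r_i))^{-1} mod 11^{i+2}, f′(x) = 2x + 7. Iterate:
  r_0 = 1 (mod 11)
  r_1 = 23 (mod 121)
  r_2 = 507 (mod 1331)
  r_3 = 13817 (mod 14641)
Final: r = 13817 satisfies f(r) ≡ 0 mod 11^4.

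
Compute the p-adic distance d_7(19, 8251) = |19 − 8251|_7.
d_7(19, 8251) = 1/343

Step 1 — x − y = 19 − 8251 = -8232. Step 2 — v_7(-8232) = 3 (factor: -8232 = −(7^3 · 24); the sign does not affect v_p). Step 3 — |x − y|_7 = 7^{-3} = 1/343.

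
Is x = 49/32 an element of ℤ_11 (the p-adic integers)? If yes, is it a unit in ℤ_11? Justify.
x ∈ ℤ_11^× (unit); v_11(x) = 0

ℤ_11 = {x ∈ ℚ_11 : v_11(x) ≥ 0} and ℤ_11^× = {x ∈ ℤ_11 : v_11(x) = 0}. Here v_11(49/32) = v_11(num) − v_11(den) = 0; compare against these criteria.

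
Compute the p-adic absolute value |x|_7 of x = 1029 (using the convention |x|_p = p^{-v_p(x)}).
|1029|_7 = 1/343

Step 1 — compute v_7(x) by factoring powers of 7 out of the numerator and denominator: v_7(1029) = 3. Step 2 — apply |x|_p = p^{-v_p(x)} = 7^{-3} = 1/343.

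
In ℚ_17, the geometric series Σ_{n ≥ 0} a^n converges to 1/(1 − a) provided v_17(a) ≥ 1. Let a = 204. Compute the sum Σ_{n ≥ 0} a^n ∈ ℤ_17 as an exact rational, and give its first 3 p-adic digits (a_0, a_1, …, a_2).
Σ a^n = 1/(1 − a) = -1/203;  first 3 digits = (1, 12, 8)

v_17(a) = 1 ≥ 1, so the series converges in ℤ_17 to 1/(1 − a) = 1/(1 − 204) = -1/203. Expand this rational in ℤ_17: compute digits iteratively via d_i = x_i mod 17, x_{i+1} = (x_i − d_i)/17. The first 3 digits are (1, 12, 8).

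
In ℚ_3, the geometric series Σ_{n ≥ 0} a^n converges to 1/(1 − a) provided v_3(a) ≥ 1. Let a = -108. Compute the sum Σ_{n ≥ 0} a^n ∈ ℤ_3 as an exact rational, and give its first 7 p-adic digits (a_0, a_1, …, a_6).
Σ a^n = 1/(1 − a) = 1/109;  first 7 digits = (1, 0, 0, 2, 1, 2, 0)

v_3(a) = 3 ≥ 1, so the series converges in ℤ_3 to 1/(1 − a) = 1/(1 − (-108)) = 1/109. Expand this rational in ℤ_3: compute digits iteratively via d_i = x_i mod 3, x_{i+1} = (x_i − d_i)/3. The first 7 digits are (1, 0, 0, 2, 1, 2, 0).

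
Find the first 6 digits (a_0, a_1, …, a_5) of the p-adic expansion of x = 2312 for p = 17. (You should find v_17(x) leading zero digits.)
(a_0, …, a_5) = (0, 0, 8, 0, 0, 0)

v_17(2312) = 2, so a_0 = ... = a_1 = 0. Factor out: x = 17^2 · u with u = 8 a unit in ℤ_17. Expand u iteratively via a_{v+i} = u_i mod 17, u_{i+1} = (u_i − a_{v+i})/17:
  u_0 = 8;  a_2 = 8;  u_1 = (u_0 − 8)/17 = 0
  u_1 = 0;  a_3 = 0;  u_2 = (u_1 − 0)/17 = 0
  u_2 = 0;  a_4 = 0;  u_3 = (u_2 − 0)/17 = 0
  u_3 = 0;  a_5 = 0;  u_4 = (u_3 − 0)/17 = 0
Digits: (0, 0, 8, 0, 0, 0).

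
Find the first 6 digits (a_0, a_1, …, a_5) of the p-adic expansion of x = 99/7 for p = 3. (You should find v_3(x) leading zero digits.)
(a_0, …, a_5) = (0, 0, 2, 2, 1, 2)

v_3(99/7) = 2, so a_0 = ... = a_1 = 0. Factor out: x = 3^2 · u with u = 11/7 a unit in ℤ_3. Expand u iteratively via a_{v+i} = u_i mod 3, u_{i+1} = (u_i − a_{v+i})/3:
  u_0 = 11/7;  a_2 = 2;  u_1 = (u_0 − 2)/3 = -1/7
  u_1 = -1/7;  a_3 = 2;  u_2 = (u_1 − 2)/3 = -5/7
  u_2 = -5/7;  a_4 = 1;  u_3 = (u_2 − 1)/3 = -4/7
  u_3 = -4/7;  a_5 = 2;  u_4 = (u_3 − 2)/3 = -6/7
Digits: (0, 0, 2, 2, 1, 2).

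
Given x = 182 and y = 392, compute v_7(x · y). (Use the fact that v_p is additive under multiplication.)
v_7(71344) = 3

v_p(x) = 1 (factor: 182 = 7^1 · 26); v_p(y) = 2 (factor: 392 = 7^2 · 8). Additivity: v_p(xy) = v_p(x) + v_p(y) = 1 + 2 = 3. (Direct check: xy = 71344 = 7^3 · (208).)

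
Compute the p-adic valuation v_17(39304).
v_17(39304) = 3

v_17(n) is the largest exponent k such that 17^k divides n. Factor out: 39304 = 17^3 · 8. (Sign doesn't affect v_p.) So v_17(39304) = 3.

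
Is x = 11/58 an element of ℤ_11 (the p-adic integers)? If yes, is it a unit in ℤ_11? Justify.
x ∈ ℤ_11 but not a unit; v_11(x) = 1 > 0

ℤ_11 = {x ∈ ℚ_11 : v_11(x) ≥ 0} and ℤ_11^× = {x ∈ ℤ_11 : v_11(x) = 0}. Here v_11(11/58) = v_11(num) − v_11(den) = 1; compare against these criteria.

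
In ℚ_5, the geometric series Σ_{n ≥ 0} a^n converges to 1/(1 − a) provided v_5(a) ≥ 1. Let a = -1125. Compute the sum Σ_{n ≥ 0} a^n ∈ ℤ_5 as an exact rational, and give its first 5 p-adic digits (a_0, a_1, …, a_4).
Σ a^n = 1/(1 − a) = 1/1126;  first 5 digits = (1, 0, 0, 1, 3)

v_5(a) = 3 ≥ 1, so the series converges in ℤ_5 to 1/(1 − a) = 1/(1 − (-1125)) = 1/1126. Expand this rational in ℤ_5: compute digits iteratively via d_i = x_i mod 5, x_{i+1} = (x_i − d_i)/5. The first 5 digits are (1, 0, 0, 1, 3).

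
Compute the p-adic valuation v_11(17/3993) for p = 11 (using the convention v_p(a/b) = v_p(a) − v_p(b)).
v_11(17/3993) = -3

Factor powers of 11 from the numerator and denominator of the reduced fraction: 17 = 11^0 · 17 and 3993 = 11^3 · 3. Apply v_p(a/b) = v_p(a) − v_p(b): v_11(17/3993) = 0 − 3 = -3.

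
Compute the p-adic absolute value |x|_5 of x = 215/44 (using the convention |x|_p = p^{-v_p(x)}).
|215/44|_5 = 1/5

Step 1 — compute v_5(x) by factoring powers of 5 out of the numerator and denominator: v_5(215/44) = 1. Step 2 — apply |x|_p = p^{-v_p(x)} = 5^{-1} = 1/5.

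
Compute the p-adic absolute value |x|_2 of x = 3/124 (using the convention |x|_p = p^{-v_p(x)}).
|3/124|_2 = 4

Step 1 — compute v_2(x) by factoring powers of 2 out of the numerator and denominator: v_2(3/124) = -2. Step 2 — apply |x|_p = p^{-v_p(x)} = 2^{2} = 4.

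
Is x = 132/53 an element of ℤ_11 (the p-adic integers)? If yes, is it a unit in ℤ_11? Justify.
x ∈ ℤ_11 but not a unit; v_11(x) = 1 > 0

ℤ_11 = {x ∈ ℚ_11 : v_11(x) ≥ 0} and ℤ_11^× = {x ∈ ℤ_11 : v_11(x) = 0}. Here v_11(132/53) = v_11(num) − v_11(den) = 1; compare against these criteria.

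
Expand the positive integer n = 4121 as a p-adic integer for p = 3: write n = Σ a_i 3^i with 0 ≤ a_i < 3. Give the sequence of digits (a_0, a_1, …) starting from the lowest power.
(a_0, a_1, …) = (2, 2, 1, 2, 2, 1, 2, 1)

Repeated division by 3 gives the digits low-to-high: 4121 = 2 + 2·3^1 + 1·3^2 + 2·3^3 + 2·3^4 + 1·3^5 + 2·3^6 + 1·3^7. Digit sequence: (2, 2, 1, 2, 2, 1, 2, 1).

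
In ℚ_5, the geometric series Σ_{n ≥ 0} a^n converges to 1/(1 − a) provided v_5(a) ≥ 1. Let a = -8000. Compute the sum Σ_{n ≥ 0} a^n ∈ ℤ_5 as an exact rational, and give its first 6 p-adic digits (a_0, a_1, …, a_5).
Σ a^n = 1/(1 − a) = 1/8001;  first 6 digits = (1, 0, 0, 1, 2, 2)

v_5(a) = 3 ≥ 1, so the series converges in ℤ_5 to 1/(1 − a) = 1/(1 − (-8000)) = 1/8001. Expand this rational in ℤ_5: compute digits iteratively via d_i = x_i mod 5, x_{i+1} = (x_i − d_i)/5. The first 6 digits are (1, 0, 0, 1, 2, 2).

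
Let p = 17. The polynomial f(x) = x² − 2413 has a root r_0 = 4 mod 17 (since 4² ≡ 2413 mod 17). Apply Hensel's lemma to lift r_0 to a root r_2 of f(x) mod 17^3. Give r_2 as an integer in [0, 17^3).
r_2 = 990 (mod 4913)

Hensel's recurrence: r_{i+1} = r_i − f(r_i)·(f′(r_i))^{-1} mod 17^{i+2}, with f′(x) = 2x. Iterate:
  r_0 = 4 (mod 17)
  r_1 = 123 (mod 289)
  r_2 = 990 (mod 4913)
Final: r_2 = 990, and one checks f(r_2) ≡ 0 mod 17^3.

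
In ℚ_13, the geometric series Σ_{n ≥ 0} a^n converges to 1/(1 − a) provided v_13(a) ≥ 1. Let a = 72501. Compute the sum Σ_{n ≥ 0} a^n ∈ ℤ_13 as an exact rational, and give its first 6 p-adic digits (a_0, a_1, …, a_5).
Σ a^n = 1/(1 − a) = -1/72500;  first 6 digits = (1, 0, 0, 7, 2, 0)

v_13(a) = 3 ≥ 1, so the series converges in ℤ_13 to 1/(1 − a) = 1/(1 − 72501) = -1/72500. Expand this rational in ℤ_13: compute digits iteratively via d_i = x_i mod 13, x_{i+1} = (x_i − d_i)/13. The first 6 digits are (1, 0, 0, 7, 2, 0).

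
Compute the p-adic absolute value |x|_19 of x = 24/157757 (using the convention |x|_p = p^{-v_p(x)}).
|24/157757|_19 = 6859

Step 1 — compute v_19(x) by factoring powers of 19 out of the numerator and denominator: v_19(24/157757) = -3. Step 2 — apply |x|_p = p^{-v_p(x)} = 19^{3} = 6859.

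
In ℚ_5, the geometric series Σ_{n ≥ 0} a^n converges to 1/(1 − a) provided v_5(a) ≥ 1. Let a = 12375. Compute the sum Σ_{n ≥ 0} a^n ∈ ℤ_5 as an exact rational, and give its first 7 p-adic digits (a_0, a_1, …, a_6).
Σ a^n = 1/(1 − a) = -1/12374;  first 7 digits = (1, 0, 0, 4, 4, 3, 1)

v_5(a) = 3 ≥ 1, so the series converges in ℤ_5 to 1/(1 − a) = 1/(1 − 12375) = -1/12374. Expand this rational in ℤ_5: compute digits iteratively via d_i = x_i mod 5, x_{i+1} = (x_i − d_i)/5. The first 7 digits are (1, 0, 0, 4, 4, 3, 1).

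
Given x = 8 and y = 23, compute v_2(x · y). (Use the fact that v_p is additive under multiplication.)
v_2(184) = 3

v_p(x) = 3 (factor: 8 = 2^3 · 1); v_p(y) = 0 (factor: 23 = 2^0 · 23). Additivity: v_p(xy) = v_p(x) + v_p(y) = 3 + 0 = 3. (Direct check: xy = 184 = 2^3 · (23).)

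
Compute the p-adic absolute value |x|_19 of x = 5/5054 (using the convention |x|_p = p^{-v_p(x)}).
|5/5054|_19 = 361

Step 1 — compute v_19(x) by factoring powers of 19 out of the numerator and denominator: v_19(5/5054) = -2. Step 2 — apply |x|_p = p^{-v_p(x)} = 19^{2} = 361.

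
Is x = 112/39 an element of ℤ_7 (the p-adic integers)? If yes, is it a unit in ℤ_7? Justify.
x ∈ ℤ_7 but not a unit; v_7(x) = 1 > 0

ℤ_7 = {x ∈ ℚ_7 : v_7(x) ≥ 0} and ℤ_7^× = {x ∈ ℤ_7 : v_7(x) = 0}. Here v_7(112/39) = v_7(num) − v_7(den) = 1; compare against these criteria.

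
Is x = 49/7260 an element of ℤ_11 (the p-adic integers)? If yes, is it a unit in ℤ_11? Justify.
x ∉ ℤ_11 (v_11(x) = -2 < 0)

ℤ_11 = {x ∈ ℚ_11 : v_11(x) ≥ 0} and ℤ_11^× = {x ∈ ℤ_11 : v_11(x) = 0}. Here v_11(49/7260) = v_11(num) − v_11(den) = -2; compare against these criteria.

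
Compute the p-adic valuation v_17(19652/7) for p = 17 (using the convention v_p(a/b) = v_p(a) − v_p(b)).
v_17(19652/7) = 3

Factor powers of 17 from the numerator and denominator of the reduced fraction: 19652 = 17^3 · 4 and 7 = 17^0 · 7. Apply v_p(a/b) = v_p(a) − v_p(b): v_17(19652/7) = 3 − 0 = 3.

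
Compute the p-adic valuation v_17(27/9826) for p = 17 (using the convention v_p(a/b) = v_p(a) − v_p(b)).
v_17(27/9826) = -3

Factor powers of 17 from the numerator and denominator of the reduced fraction: 27 = 17^0 · 27 and 9826 = 17^3 · 2. Apply v_p(a/b) = v_p(a) − v_p(b): v_17(27/9826) = 0 − 3 = -3.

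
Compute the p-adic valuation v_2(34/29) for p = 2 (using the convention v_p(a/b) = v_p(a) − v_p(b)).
v_2(34/29) = 1

Factor powers of 2 from the numerator and denominator of the reduced fraction: 34 = 2^1 · 17 and 29 = 2^0 · 29. Apply v_p(a/b) = v_p(a) − v_p(b): v_2(34/29) = 1 − 0 = 1.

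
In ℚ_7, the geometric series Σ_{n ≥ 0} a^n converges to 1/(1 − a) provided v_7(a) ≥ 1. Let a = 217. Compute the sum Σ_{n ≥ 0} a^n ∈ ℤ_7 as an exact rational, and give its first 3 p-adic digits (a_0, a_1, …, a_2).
Σ a^n = 1/(1 − a) = -1/216;  first 3 digits = (1, 3, 6)

v_7(a) = 1 ≥ 1, so the series converges in ℤ_7 to 1/(1 − a) = 1/(1 − 217) = -1/216. Expand this rational in ℤ_7: compute digits iteratively via d_i = x_i mod 7, x_{i+1} = (x_i − d_i)/7. The first 3 digits are (1, 3, 6).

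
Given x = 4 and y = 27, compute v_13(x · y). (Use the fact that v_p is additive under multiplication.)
v_13(108) = 0

v_p(x) = 0 (factor: 4 = 13^0 · 4); v_p(y) = 0 (factor: 27 = 13^0 · 27). Additivity: v_p(xy) = v_p(x) + v_p(y) = 0 + 0 = 0. (Direct check: xy = 108 = 13^0 · (108).)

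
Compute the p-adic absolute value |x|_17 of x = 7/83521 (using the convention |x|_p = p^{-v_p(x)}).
|7/83521|_17 = 83521

Step 1 — compute v_17(x) by factoring powers of 17 out of the numerator and denominator: v_17(7/83521) = -4. Step 2 — apply |x|_p = p^{-v_p(x)} = 17^{4} = 83521.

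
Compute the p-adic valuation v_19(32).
v_19(32) = 0

v_19(n) is the largest exponent k such that 19^k divides n. Factor out: 32 = 19^0 · 32. (Sign doesn't affect v_p.) So v_19(32) = 0.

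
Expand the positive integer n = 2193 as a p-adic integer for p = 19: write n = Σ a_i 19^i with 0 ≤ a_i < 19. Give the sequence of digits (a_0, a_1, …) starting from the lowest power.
(a_0, a_1, …) = (8, 1, 6)

Repeated division by 19 gives the digits low-to-high: 2193 = 8 + 1·19^1 + 6·19^2. Digit sequence: (8, 1, 6).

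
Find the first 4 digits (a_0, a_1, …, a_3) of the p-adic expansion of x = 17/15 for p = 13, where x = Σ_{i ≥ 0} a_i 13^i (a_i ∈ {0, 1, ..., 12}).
(a_0, …, a_3) = (2, 6, 3, 11)

v_13(17/15) = 0 (numerator and denominator both coprime to 13), so x ∈ ℤ_13^×. Compute digits iteratively via a_i = x_i mod 13, x_{i+1} = (x_i − a_i)/13, with x_0 = x:
  x_0 = 17/15;  a_0 = 2;  x_1 = (x_0 − 2)/13 = -1/15
  x_1 = -1/15;  a_1 = 6;  x_2 = (x_1 − 6)/13 = -7/15
  x_2 = -7/15;  a_2 = 3;  x_3 = (x_2 − 3)/13 = -4/15
  x_3 = -4/15;  a_3 = 11;  x_4 = (x_3 − 11)/13 = -13/15
Digits: (2, 6, 3, 11).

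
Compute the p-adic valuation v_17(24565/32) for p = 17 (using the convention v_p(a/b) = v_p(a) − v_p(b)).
v_17(24565/32) = 3

Factor powers of 17 from the numerator and denominator of the reduced fraction: 24565 = 17^3 · 5 and 32 = 17^0 · 32. Apply v_p(a/b) = v_p(a) − v_p(b): v_17(24565/32) = 3 − 0 = 3.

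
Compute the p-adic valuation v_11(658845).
v_11(658845) = 4

v_11(n) is the largest exponent k such that 11^k divides n. Factor out: 658845 = 11^4 · 45. (Sign doesn't affect v_p.) So v_11(658845) = 4.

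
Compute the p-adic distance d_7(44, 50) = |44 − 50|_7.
d_7(44, 50) = 1

Step 1 — x − y = 44 − 50 = -6. Step 2 — v_7(-6) = 0 (factor: -6 = −(7^0 · 6); the sign does not affect v_p). Step 3 — |x − y|_7 = 7^{0} = 1.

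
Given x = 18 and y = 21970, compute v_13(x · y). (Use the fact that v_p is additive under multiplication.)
v_13(395460) = 3

v_p(x) = 0 (factor: 18 = 13^0 · 18); v_p(y) = 3 (factor: 21970 = 13^3 · 10). Additivity: v_p(xy) = v_p(x) + v_p(y) = 0 + 3 = 3. (Direct check: xy = 395460 = 13^3 · (180).)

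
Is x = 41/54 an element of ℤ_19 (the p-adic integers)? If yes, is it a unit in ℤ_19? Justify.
x ∈ ℤ_19^× (unit); v_19(x) = 0

ℤ_19 = {x ∈ ℚ_19 : v_19(x) ≥ 0} and ℤ_19^× = {x ∈ ℤ_19 : v_19(x) = 0}. Here v_19(41/54) = v_19(num) − v_19(den) = 0; compare against these criteria.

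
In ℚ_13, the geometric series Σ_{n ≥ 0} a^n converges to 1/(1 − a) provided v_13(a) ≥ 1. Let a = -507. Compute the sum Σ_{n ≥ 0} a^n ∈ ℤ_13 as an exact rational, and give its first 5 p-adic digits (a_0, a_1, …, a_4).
Σ a^n = 1/(1 − a) = 1/508;  first 5 digits = (1, 0, 10, 12, 8)

v_13(a) = 2 ≥ 1, so the series converges in ℤ_13 to 1/(1 − a) = 1/(1 − (-507)) = 1/508. Expand this rational in ℤ_13: compute digits iteratively via d_i = x_i mod 13, x_{i+1} = (x_i − d_i)/13. The first 5 digits are (1, 0, 10, 12, 8).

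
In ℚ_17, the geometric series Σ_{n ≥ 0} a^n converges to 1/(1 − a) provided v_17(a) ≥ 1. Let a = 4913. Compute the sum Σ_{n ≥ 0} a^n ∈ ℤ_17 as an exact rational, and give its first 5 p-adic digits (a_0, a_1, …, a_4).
Σ a^n = 1/(1 − a) = -1/4912;  first 5 digits = (1, 0, 0, 1, 0)

v_17(a) = 3 ≥ 1, so the series converges in ℤ_17 to 1/(1 − a) = 1/(1 − 4913) = -1/4912. Expand this rational in ℤ_17: compute digits iteratively via d_i = x_i mod 17, x_{i+1} = (x_i − d_i)/17. The first 5 digits are (1, 0, 0, 1, 0).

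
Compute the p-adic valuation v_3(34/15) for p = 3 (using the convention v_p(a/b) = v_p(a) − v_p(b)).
v_3(34/15) = -1

Factor powers of 3 from the numerator and denominator of the reduced fraction: 34 = 3^0 · 34 and 15 = 3^1 · 5. Apply v_p(a/b) = v_p(a) − v_p(b): v_3(34/15) = 0 − 1 = -1.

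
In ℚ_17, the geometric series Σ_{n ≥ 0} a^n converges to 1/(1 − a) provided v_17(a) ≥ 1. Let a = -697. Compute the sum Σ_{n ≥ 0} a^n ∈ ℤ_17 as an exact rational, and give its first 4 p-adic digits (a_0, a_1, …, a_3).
Σ a^n = 1/(1 − a) = 1/698;  first 4 digits = (1, 10, 12, 10)

v_17(a) = 1 ≥ 1, so the series converges in ℤ_17 to 1/(1 − a) = 1/(1 − (-697)) = 1/698. Expand this rational in ℤ_17: compute digits iteratively via d_i = x_i mod 17, x_{i+1} = (x_i − d_i)/17. The first 4 digits are (1, 10, 12, 10).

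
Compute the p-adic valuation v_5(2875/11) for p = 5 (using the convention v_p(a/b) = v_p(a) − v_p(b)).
v_5(2875/11) = 3

Factor powers of 5 from the numerator and denominator of the reduced fraction: 2875 = 5^3 · 23 and 11 = 5^0 · 11. Apply v_p(a/b) = v_p(a) − v_p(b): v_5(2875/11) = 3 − 0 = 3.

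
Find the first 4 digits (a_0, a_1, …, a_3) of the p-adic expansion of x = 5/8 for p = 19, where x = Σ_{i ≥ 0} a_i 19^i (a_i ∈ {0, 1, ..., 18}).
(a_0, …, a_3) = (3, 7, 2, 7)

v_19(5/8) = 0 (numerator and denominator both coprime to 19), so x ∈ ℤ_19^×. Compute digits iteratively via a_i = x_i mod 19, x_{i+1} = (x_i − a_i)/19, with x_0 = x:
  x_0 = 5/8;  a_0 = 3;  x_1 = (x_0 − 3)/19 = -1/8
  x_1 = -1/8;  a_1 = 7;  x_2 = (x_1 − 7)/19 = -3/8
  x_2 = -3/8;  a_2 = 2;  x_3 = (x_2 − 2)/19 = -1/8
  x_3 = -1/8;  a_3 = 7;  x_4 = (x_3 − 7)/19 = -3/8
Digits: (3, 7, 2, 7).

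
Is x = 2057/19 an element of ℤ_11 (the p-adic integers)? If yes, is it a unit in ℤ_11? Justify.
x ∈ ℤ_11 but not a unit; v_11(x) = 2 > 0

ℤ_11 = {x ∈ ℚ_11 : v_11(x) ≥ 0} and ℤ_11^× = {x ∈ ℤ_11 : v_11(x) = 0}. Here v_11(2057/19) = v_11(num) − v_11(den) = 2; compare against these criteria.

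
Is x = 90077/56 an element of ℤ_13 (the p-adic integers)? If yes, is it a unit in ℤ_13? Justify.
x ∈ ℤ_13 but not a unit; v_13(x) = 3 > 0

ℤ_13 = {x ∈ ℚ_13 : v_13(x) ≥ 0} and ℤ_13^× = {x ∈ ℤ_13 : v_13(x) = 0}. Here v_13(90077/56) = v_13(num) − v_13(den) = 3; compare against these criteria.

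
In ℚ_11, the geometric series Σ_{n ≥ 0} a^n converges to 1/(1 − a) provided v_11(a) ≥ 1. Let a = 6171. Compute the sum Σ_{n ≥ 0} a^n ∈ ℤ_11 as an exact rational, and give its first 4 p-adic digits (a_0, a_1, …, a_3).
Σ a^n = 1/(1 − a) = -1/6170;  first 4 digits = (1, 0, 7, 4)

v_11(a) = 2 ≥ 1, so the series converges in ℤ_11 to 1/(1 − a) = 1/(1 − 6171) = -1/6170. Expand this rational in ℤ_11: compute digits iteratively via d_i = x_i mod 11, x_{i+1} = (x_i − d_i)/11. The first 4 digits are (1, 0, 7, 4).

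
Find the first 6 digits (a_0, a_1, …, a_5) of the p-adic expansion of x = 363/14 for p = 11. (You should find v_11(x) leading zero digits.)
(a_0, …, a_5) = (0, 0, 1, 7, 8, 0)

v_11(363/14) = 2, so a_0 = ... = a_1 = 0. Factor out: x = 11^2 · u with u = 3/14 a unit in ℤ_11. Expand u iteratively via a_{v+i} = u_i mod 11, u_{i+1} = (u_i − a_{v+i})/11:
  u_0 = 3/14;  a_2 = 1;  u_1 = (u_0 − 1)/11 = -1/14
  u_1 = -1/14;  a_3 = 7;  u_2 = (u_1 − 7)/11 = -9/14
  u_2 = -9/14;  a_4 = 8;  u_3 = (u_2 − 8)/11 = -11/14
  u_3 = -11/14;  a_5 = 0;  u_4 = (u_3 − 0)/11 = -1/14
Digits: (0, 0, 1, 7, 8, 0).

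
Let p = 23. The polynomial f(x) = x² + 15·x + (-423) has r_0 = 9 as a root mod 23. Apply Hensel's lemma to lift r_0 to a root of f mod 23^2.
r_1 = 400 (mod 529)

Hensel: r_{i+1} = r_i − f(r_i)·(f′(r_i))^{-1} mod 23^{i+2}, f′(x) = 2x + 15. Iterate:
  r_0 = 9 (mod 23)
  r_1 = 400 (mod 529)
Final: r = 400 satisfies f(r) ≡ 0 mod 23^2.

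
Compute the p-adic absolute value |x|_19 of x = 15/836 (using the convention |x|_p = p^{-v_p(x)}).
|15/836|_19 = 19

Step 1 — compute v_19(x) by factoring powers of 19 out of the numerator and denominator: v_19(15/836) = -1. Step 2 — apply |x|_p = p^{-v_p(x)} = 19^{1} = 19.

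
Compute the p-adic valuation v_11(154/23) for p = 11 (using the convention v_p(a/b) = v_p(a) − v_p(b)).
v_11(154/23) = 1

Factor powers of 11 from the numerator and denominator of the reduced fraction: 154 = 11^1 · 14 and 23 = 11^0 · 23. Apply v_p(a/b) = v_p(a) − v_p(b): v_11(154/23) = 1 − 0 = 1.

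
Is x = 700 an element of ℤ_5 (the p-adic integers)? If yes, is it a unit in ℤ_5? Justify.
x ∈ ℤ_5 but not a unit; v_5(x) = 2 > 0

ℤ_5 = {x ∈ ℚ_5 : v_5(x) ≥ 0} and ℤ_5^× = {x ∈ ℤ_5 : v_5(x) = 0}. Here v_5(700) = v_5(num) − v_5(den) = 2; compare against these criteria.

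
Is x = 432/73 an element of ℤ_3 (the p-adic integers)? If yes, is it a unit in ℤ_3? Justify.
x ∈ ℤ_3 but not a unit; v_3(x) = 3 > 0

ℤ_3 = {x ∈ ℚ_3 : v_3(x) ≥ 0} and ℤ_3^× = {x ∈ ℤ_3 : v_3(x) = 0}. Here v_3(432/73) = v_3(num) − v_3(den) = 3; compare against these criteria.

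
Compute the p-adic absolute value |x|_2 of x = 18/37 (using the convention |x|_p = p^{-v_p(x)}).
|18/37|_2 = 1/2

Step 1 — compute v_2(x) by factoring powers of 2 out of the numerator and denominator: v_2(18/37) = 1. Step 2 — apply |x|_p = p^{-v_p(x)} = 2^{-1} = 1/2.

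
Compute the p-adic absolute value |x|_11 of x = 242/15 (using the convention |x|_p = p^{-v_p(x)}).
|242/15|_11 = 1/121

Step 1 — compute v_11(x) by factoring powers of 11 out of the numerator and denominator: v_11(242/15) = 2. Step 2 — apply |x|_p = p^{-v_p(x)} = 11^{-2} = 1/121.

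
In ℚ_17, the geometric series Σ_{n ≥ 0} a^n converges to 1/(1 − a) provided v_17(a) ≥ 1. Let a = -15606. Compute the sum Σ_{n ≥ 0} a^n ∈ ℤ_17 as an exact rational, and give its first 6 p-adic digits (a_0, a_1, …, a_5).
Σ a^n = 1/(1 − a) = 1/15607;  first 6 digits = (1, 0, 14, 13, 8, 1)

v_17(a) = 2 ≥ 1, so the series converges in ℤ_17 to 1/(1 − a) = 1/(1 − (-15606)) = 1/15607. Expand this rational in ℤ_17: compute digits iteratively via d_i = x_i mod 17, x_{i+1} = (x_i − d_i)/17. The first 6 digits are (1, 0, 14, 13, 8, 1).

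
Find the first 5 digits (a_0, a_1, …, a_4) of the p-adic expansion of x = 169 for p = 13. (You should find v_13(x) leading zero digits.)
(a_0, …, a_4) = (0, 0, 1, 0, 0)

v_13(169) = 2, so a_0 = ... = a_1 = 0. Factor out: x = 13^2 · u with u = 1 a unit in ℤ_13. Expand u iteratively via a_{v+i} = u_i mod 13, u_{i+1} = (u_i − a_{v+i})/13:
  u_0 = 1;  a_2 = 1;  u_1 = (u_0 − 1)/13 = 0
  u_1 = 0;  a_3 = 0;  u_2 = (u_1 − 0)/13 = 0
  u_2 = 0;  a_4 = 0;  u_3 = (u_2 − 0)/13 = 0
Digits: (0, 0, 1, 0, 0).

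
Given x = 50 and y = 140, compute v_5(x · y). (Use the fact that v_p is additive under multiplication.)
v_5(7000) = 3

v_p(x) = 2 (factor: 50 = 5^2 · 2); v_p(y) = 1 (factor: 140 = 5^1 · 28). Additivity: v_p(xy) = v_p(x) + v_p(y) = 2 + 1 = 3. (Direct check: xy = 7000 = 5^3 · (56).)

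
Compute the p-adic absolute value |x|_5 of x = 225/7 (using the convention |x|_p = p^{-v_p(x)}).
|225/7|_5 = 1/25

Step 1 — compute v_5(x) by factoring powers of 5 out of the numerator and denominator: v_5(225/7) = 2. Step 2 — apply |x|_p = p^{-v_p(x)} = 5^{-2} = 1/25.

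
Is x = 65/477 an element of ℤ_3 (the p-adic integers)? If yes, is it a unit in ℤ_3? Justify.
x ∉ ℤ_3 (v_3(x) = -2 < 0)

ℤ_3 = {x ∈ ℚ_3 : v_3(x) ≥ 0} and ℤ_3^× = {x ∈ ℤ_3 : v_3(x) = 0}. Here v_3(65/477) = v_3(num) − v_3(den) = -2; compare against these criteria.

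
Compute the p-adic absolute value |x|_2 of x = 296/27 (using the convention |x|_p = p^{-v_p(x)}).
|296/27|_2 = 1/8

Step 1 — compute v_2(x) by factoring powers of 2 out of the numerator and denominator: v_2(296/27) = 3. Step 2 — apply |x|_p = p^{-v_p(x)} = 2^{-3} = 1/8.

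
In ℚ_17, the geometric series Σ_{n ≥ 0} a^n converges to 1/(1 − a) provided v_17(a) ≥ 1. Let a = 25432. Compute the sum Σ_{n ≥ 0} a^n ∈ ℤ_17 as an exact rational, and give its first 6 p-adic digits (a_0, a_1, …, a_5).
Σ a^n = 1/(1 − a) = -1/25431;  first 6 digits = (1, 0, 3, 5, 9, 13)

v_17(a) = 2 ≥ 1, so the series converges in ℤ_17 to 1/(1 − a) = 1/(1 − 25432) = -1/25431. Expand this rational in ℤ_17: compute digits iteratively via d_i = x_i mod 17, x_{i+1} = (x_i − d_i)/17. The first 6 digits are (1, 0, 3, 5, 9, 13).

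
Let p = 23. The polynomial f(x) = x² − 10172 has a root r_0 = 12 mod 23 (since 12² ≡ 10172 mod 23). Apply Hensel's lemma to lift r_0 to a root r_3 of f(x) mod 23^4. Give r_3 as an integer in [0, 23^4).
r_3 = 241213 (mod 279841)

Hensel's recurrence: r_{i+1} = r_i − f(r_i)·(f′(r_i))^{-1} mod 23^{i+2}, with f′(x) = 2x. Iterate:
  r_0 = 12 (mod 23)
  r_1 = 518 (mod 529)
  r_2 = 10040 (mod 12167)
  r_3 = 241213 (mod 279841)
Final: r_3 = 241213, and one checks f(r_3) ≡ 0 mod 23^4.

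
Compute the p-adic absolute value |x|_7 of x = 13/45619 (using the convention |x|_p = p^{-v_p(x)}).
|13/45619|_7 = 2401

Step 1 — compute v_7(x) by factoring powers of 7 out of the numerator and denominator: v_7(13/45619) = -4. Step 2 — apply |x|_p = p^{-v_p(x)} = 7^{4} = 2401.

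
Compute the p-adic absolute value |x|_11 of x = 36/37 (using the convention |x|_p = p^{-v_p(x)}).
|36/37|_11 = 1

Step 1 — compute v_11(x) by factoring powers of 11 out of the numerator and denominator: v_11(36/37) = 0. Step 2 — apply |x|_p = p^{-v_p(x)} = 11^{0} = 1.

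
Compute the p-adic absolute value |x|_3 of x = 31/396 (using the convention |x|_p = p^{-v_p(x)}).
|31/396|_3 = 9

Step 1 — compute v_3(x) by factoring powers of 3 out of the numerator and denominator: v_3(31/396) = -2. Step 2 — apply |x|_p = p^{-v_p(x)} = 3^{2} = 9.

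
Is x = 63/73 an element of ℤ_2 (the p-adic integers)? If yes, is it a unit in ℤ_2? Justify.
x ∈ ℤ_2^× (unit); v_2(x) = 0

ℤ_2 = {x ∈ ℚ_2 : v_2(x) ≥ 0} and ℤ_2^× = {x ∈ ℤ_2 : v_2(x) = 0}. Here v_2(63/73) = v_2(num) − v_2(den) = 0; compare against these criteria.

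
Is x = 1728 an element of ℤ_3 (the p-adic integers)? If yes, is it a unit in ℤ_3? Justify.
x ∈ ℤ_3 but not a unit; v_3(x) = 3 > 0

ℤ_3 = {x ∈ ℚ_3 : v_3(x) ≥ 0} and ℤ_3^× = {x ∈ ℤ_3 : v_3(x) = 0}. Here v_3(1728) = v_3(num) − v_3(den) = 3; compare against these criteria.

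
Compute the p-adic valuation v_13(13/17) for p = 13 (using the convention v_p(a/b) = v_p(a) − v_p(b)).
v_13(13/17) = 1

Factor powers of 13 from the numerator and denominator of the reduced fraction: 13 = 13^1 · 1 and 17 = 13^0 · 17. Apply v_p(a/b) = v_p(a) − v_p(b): v_13(13/17) = 1 − 0 = 1.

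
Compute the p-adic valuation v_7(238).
v_7(238) = 1

v_7(n) is the largest exponent k such that 7^k divides n. Factor out: 238 = 7^1 · 34. (Sign doesn't affect v_p.) So v_7(238) = 1.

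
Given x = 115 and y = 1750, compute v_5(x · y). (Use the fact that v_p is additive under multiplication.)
v_5(201250) = 4

v_p(x) = 1 (factor: 115 = 5^1 · 23); v_p(y) = 3 (factor: 1750 = 5^3 · 14). Additivity: v_p(xy) = v_p(x) + v_p(y) = 1 + 3 = 4. (Direct check: xy = 201250 = 5^4 · (322).)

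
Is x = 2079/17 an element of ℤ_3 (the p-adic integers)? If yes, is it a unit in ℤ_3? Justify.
x ∈ ℤ_3 but not a unit; v_3(x) = 3 > 0

ℤ_3 = {x ∈ ℚ_3 : v_3(x) ≥ 0} and ℤ_3^× = {x ∈ ℤ_3 : v_3(x) = 0}. Here v_3(2079/17) = v_3(num) − v_3(den) = 3; compare against these criteria.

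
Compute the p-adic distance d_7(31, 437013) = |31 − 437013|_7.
d_7(31, 437013) = 1/16807

Step 1 — x − y = 31 − 437013 = -436982. Step 2 — v_7(-436982) = 5 (factor: -436982 = −(7^5 · 26); the sign does not affect v_p). Step 3 — |x − y|_7 = 7^{-5} = 1/16807.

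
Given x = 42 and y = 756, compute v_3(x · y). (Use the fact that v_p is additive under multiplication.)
v_3(31752) = 4

v_p(x) = 1 (factor: 42 = 3^1 · 14); v_p(y) = 3 (factor: 756 = 3^3 · 28). Additivity: v_p(xy) = v_p(x) + v_p(y) = 1 + 3 = 4. (Direct check: xy = 31752 = 3^4 · (392).)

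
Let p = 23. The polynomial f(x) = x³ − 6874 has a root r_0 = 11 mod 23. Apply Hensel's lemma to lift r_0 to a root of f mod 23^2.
r_1 = 172 (mod 529)

Hensel: r_{i+1} = r_i − f(r_i)/f′(r_i) mod 23^{i+2}, where f′(x) = 3x². Iterate:
  r_0 = 11 (mod 23)
  r_1 = 172 (mod 529)
Final: r = 172 with f(r) ≡ 0 mod 23^2.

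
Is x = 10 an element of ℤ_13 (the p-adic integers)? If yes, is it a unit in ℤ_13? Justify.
x ∈ ℤ_13^× (unit); v_13(x) = 0

ℤ_13 = {x ∈ ℚ_13 : v_13(x) ≥ 0} and ℤ_13^× = {x ∈ ℤ_13 : v_13(x) = 0}. Here v_13(10) = v_13(num) − v_13(den) = 0; compare against these criteria.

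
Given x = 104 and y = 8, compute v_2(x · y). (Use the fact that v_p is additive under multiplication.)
v_2(832) = 6

v_p(x) = 3 (factor: 104 = 2^3 · 13); v_p(y) = 3 (factor: 8 = 2^3 · 1). Additivity: v_p(xy) = v_p(x) + v_p(y) = 3 + 3 = 6. (Direct check: xy = 832 = 2^6 · (13).)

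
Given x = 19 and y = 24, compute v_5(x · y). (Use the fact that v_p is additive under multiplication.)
v_5(456) = 0

v_p(x) = 0 (factor: 19 = 5^0 · 19); v_p(y) = 0 (factor: 24 = 5^0 · 24). Additivity: v_p(xy) = v_p(x) + v_p(y) = 0 + 0 = 0. (Direct check: xy = 456 = 5^0 · (456).)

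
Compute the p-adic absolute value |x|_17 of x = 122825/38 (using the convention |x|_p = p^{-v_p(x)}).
|122825/38|_17 = 1/4913

Step 1 — compute v_17(x) by factoring powers of 17 out of the numerator and denominator: v_17(122825/38) = 3. Step 2 — apply |x|_p = p^{-v_p(x)} = 17^{-3} = 1/4913.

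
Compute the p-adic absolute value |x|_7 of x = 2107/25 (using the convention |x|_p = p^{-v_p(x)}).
|2107/25|_7 = 1/49

Step 1 — compute v_7(x) by factoring powers of 7 out of the numerator and denominator: v_7(2107/25) = 2. Step 2 — apply |x|_p = p^{-v_p(x)} = 7^{-2} = 1/49.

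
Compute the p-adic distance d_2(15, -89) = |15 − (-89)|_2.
d_2(15, -89) = 1/8

Step 1 — x − y = 15 − (-89) = 104. Step 2 — v_2(104) = 3 (factor: 104 = (2^3 · 13); the sign does not affect v_p). Step 3 — |x − y|_2 = 2^{-3} = 1/8.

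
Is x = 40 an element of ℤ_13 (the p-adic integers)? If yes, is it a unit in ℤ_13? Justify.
x ∈ ℤ_13^× (unit); v_13(x) = 0

ℤ_13 = {x ∈ ℚ_13 : v_13(x) ≥ 0} and ℤ_13^× = {x ∈ ℤ_13 : v_13(x) = 0}. Here v_13(40) = v_13(num) − v_13(den) = 0; compare against these criteria.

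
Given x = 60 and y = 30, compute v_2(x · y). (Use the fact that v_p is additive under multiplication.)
v_2(1800) = 3

v_p(x) = 2 (factor: 60 = 2^2 · 15); v_p(y) = 1 (factor: 30 = 2^1 · 15). Additivity: v_p(xy) = v_p(x) + v_p(y) = 2 + 1 = 3. (Direct check: xy = 1800 = 2^3 · (225).)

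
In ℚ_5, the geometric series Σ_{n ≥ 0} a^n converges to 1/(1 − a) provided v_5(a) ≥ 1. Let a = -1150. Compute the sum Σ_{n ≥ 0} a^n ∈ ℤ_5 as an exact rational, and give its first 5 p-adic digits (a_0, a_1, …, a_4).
Σ a^n = 1/(1 − a) = 1/1151;  first 5 digits = (1, 0, 4, 0, 4)

v_5(a) = 2 ≥ 1, so the series converges in ℤ_5 to 1/(1 − a) = 1/(1 − (-1150)) = 1/1151. Expand this rational in ℤ_5: compute digits iteratively via d_i = x_i mod 5, x_{i+1} = (x_i − d_i)/5. The first 5 digits are (1, 0, 4, 0, 4).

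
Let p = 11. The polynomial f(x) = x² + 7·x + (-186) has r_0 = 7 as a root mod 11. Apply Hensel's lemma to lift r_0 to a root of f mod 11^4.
r_3 = 4396 (mod 14641)

Hensel: r_{i+1} = r_i − f(r_i)·(f′(r_i))^{-1} mod 11^{i+2}, f′(x) = 2x + 7. Iterate:
  r_0 = 7 (mod 11)
  r_1 = 40 (mod 121)
  r_2 = 403 (mod 1331)
  r_3 = 4396 (mod 14641)
Final: r = 4396 satisfies f(r) ≡ 0 mod 11^4.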